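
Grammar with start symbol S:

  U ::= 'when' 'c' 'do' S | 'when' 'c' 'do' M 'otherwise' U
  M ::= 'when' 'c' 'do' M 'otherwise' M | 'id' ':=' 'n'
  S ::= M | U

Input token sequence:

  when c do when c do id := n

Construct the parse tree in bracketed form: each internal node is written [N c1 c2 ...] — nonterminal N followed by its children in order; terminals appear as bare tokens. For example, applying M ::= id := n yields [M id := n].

[S [U when c do [S [U when c do [S [M id := n]]]]]]

S
U
when c do S
when c do U
when c do when c do S
when c do when c do M
when c do when c do id := n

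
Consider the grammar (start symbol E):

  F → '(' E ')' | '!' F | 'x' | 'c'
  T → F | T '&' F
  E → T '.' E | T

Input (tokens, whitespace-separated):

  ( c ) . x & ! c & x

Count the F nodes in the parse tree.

6

[E [T [F ( [E [T [F c]]] )]] . [E [T [T [T [F x]] & [F ! [F c]]] & [F x]]]]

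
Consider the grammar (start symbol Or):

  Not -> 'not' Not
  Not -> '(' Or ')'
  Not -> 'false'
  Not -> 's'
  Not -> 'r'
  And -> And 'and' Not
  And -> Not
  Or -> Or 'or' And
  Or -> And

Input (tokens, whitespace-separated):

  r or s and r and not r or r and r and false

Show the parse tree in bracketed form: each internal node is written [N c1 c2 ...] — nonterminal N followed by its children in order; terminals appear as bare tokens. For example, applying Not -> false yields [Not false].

[Or [Or [Or [And [Not r]]] or [And [And [And [Not s]] and [Not r]] and [Not not [Not r]]]] or [And [And [And [Not r]] and [Not r]] and [Not false]]]

Or
Or or And
Or or And or And
And or And or And
Not or And or And
r or And or And
r or And and Not or And
r or And and Not and Not or And
r or Not and Not and Not or And
r or s and Not and Not or And
r or s and r and Not or And
r or s and r and not Not or And
r or s and r and not r or And
r or s and r and not r or And and Not
r or s and r and not r or And and Not and Not
r or s and r and not r or Not and Not and Not
r or s and r and not r or r and Not and Not
r or s and r and not r or r and r and Not
r or s and r and not r or r and r and false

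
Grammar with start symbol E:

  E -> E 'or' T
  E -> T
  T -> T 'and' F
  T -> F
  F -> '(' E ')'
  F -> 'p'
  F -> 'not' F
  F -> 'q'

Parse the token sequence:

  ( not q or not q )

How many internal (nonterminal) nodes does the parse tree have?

11

[E [T [F ( [E [E [T [F not [F q]]]] or [T [F not [F q]]]] )]]]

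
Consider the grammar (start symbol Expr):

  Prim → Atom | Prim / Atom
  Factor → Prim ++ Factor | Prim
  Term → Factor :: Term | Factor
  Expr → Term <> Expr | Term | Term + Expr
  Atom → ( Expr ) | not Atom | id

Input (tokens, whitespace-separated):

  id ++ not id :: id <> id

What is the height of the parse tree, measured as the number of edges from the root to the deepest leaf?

[Expr [Term [Factor [Prim [Atom id]] ++ [Factor [Prim [Atom not [Atom id]]]]] :: [Term [Factor [Prim [Atom id]]]]] <> [Expr [Term [Factor [Prim [Atom id]]]]]]

7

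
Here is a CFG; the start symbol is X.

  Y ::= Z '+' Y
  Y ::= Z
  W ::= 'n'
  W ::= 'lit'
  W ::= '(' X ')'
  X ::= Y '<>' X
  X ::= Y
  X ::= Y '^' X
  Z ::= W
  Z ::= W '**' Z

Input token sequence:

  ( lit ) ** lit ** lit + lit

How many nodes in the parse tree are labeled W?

[X [Y [Z [W ( [X [Y [Z [W lit]]]] )] ** [Z [W lit] ** [Z [W lit]]]] + [Y [Z [W lit]]]]]

5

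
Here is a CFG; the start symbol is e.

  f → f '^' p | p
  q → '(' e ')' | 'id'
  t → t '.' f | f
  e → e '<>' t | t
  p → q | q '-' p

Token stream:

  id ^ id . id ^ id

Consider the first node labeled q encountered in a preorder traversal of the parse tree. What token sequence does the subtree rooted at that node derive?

[e [t [t [f [f [p [q id]]] ^ [p [q id]]]] . [f [f [p [q id]]] ^ [p [q id]]]]]

id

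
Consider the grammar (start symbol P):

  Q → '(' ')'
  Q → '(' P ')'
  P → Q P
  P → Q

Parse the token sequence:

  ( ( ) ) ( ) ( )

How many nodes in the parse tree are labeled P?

[P [Q ( [P [Q ( )]] )] [P [Q ( )] [P [Q ( )]]]]

4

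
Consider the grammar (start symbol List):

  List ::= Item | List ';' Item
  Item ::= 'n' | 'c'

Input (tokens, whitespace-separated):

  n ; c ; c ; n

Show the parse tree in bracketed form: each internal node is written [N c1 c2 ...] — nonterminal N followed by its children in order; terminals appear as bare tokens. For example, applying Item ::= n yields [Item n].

[List [List [List [List [Item n]] ; [Item c]] ; [Item c]] ; [Item n]]

List
List ; Item
List ; Item ; Item
List ; Item ; Item ; Item
Item ; Item ; Item ; Item
n ; Item ; Item ; Item
n ; c ; Item ; Item
n ; c ; c ; Item
n ; c ; c ; n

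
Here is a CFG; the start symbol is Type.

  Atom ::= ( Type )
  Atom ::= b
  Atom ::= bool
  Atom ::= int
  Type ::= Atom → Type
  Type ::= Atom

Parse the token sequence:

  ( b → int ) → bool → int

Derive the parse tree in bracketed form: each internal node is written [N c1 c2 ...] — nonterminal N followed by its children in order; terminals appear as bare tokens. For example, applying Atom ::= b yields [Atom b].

[Type [Atom ( [Type [Atom b] → [Type [Atom int]]] )] → [Type [Atom bool] → [Type [Atom int]]]]

Type
Atom → Type
( Type ) → Type
( Atom → Type ) → Type
( b → Type ) → Type
( b → Atom ) → Type
( b → int ) → Type
( b → int ) → Atom → Type
( b → int ) → bool → Type
( b → int ) → bool → Atom
( b → int ) → bool → int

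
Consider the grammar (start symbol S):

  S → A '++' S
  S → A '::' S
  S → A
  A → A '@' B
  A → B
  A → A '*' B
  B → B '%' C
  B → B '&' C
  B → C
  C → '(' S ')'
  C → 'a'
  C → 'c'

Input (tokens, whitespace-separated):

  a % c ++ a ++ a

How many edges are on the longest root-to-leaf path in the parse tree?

[S [A [B [B [C a]] % [C c]]] ++ [S [A [B [C a]]] ++ [S [A [B [C a]]]]]]

6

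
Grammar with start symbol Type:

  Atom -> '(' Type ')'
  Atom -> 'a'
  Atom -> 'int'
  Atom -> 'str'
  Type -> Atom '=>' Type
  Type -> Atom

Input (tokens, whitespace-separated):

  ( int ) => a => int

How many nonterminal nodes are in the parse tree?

8

[Type [Atom ( [Type [Atom int]] )] => [Type [Atom a] => [Type [Atom int]]]]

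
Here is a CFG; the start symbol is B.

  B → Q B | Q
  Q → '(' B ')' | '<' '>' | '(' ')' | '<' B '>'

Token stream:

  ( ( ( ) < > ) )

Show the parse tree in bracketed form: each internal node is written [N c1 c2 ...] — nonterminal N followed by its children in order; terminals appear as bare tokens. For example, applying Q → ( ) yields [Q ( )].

B
Q
( B )
( Q )
( ( B ) )
( ( Q B ) )
( ( ( ) B ) )
( ( ( ) Q ) )
( ( ( ) < > ) )

[B [Q ( [B [Q ( [B [Q ( )] [B [Q < >]]] )]] )]]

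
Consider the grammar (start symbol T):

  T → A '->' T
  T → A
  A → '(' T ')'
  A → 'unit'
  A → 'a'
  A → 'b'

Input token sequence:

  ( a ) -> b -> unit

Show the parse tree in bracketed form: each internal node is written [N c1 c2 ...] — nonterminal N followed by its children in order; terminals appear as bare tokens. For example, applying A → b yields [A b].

[T [A ( [T [A a]] )] -> [T [A b] -> [T [A unit]]]]

T
A -> T
( T ) -> T
( A ) -> T
( a ) -> T
( a ) -> A -> T
( a ) -> b -> T
( a ) -> b -> A
( a ) -> b -> unit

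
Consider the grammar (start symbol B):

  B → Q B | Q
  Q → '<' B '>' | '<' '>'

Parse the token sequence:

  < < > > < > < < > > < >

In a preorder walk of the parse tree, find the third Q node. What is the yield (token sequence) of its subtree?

[B [Q < [B [Q < >]] >] [B [Q < >] [B [Q < [B [Q < >]] >] [B [Q < >]]]]]

< >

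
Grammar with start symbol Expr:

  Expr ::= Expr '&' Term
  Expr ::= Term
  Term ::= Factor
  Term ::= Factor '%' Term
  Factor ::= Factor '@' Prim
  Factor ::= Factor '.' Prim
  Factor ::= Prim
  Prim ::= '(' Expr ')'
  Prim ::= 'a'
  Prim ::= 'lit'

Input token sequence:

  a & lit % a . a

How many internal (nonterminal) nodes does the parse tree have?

[Expr [Expr [Term [Factor [Prim a]]]] & [Term [Factor [Prim lit]] % [Term [Factor [Factor [Prim a]] . [Prim a]]]]]

13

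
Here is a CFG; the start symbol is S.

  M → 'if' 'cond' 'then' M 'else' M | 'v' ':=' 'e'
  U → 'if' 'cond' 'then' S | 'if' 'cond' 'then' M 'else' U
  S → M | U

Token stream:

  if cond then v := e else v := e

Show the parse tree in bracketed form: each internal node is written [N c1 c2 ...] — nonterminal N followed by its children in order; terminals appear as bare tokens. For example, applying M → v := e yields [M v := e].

[S [M if cond then [M v := e] else [M v := e]]]

S
M
if cond then M else M
if cond then v := e else M
if cond then v := e else v := e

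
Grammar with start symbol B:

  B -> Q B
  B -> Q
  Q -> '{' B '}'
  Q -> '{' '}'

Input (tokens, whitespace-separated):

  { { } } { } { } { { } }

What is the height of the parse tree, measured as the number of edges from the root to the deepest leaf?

7

[B [Q { [B [Q { }]] }] [B [Q { }] [B [Q { }] [B [Q { [B [Q { }]] }]]]]]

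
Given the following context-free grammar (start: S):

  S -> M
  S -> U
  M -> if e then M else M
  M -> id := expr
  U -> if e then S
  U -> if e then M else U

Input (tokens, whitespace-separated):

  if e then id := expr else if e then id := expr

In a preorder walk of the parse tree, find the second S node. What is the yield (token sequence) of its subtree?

[S [U if e then [M id := expr] else [U if e then [S [M id := expr]]]]]

id := expr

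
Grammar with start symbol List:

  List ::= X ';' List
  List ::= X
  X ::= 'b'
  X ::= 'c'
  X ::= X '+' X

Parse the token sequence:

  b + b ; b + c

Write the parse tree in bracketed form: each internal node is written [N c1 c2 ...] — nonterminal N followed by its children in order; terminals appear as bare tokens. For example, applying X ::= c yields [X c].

List
X ; List
X + X ; List
b + X ; List
b + b ; List
b + b ; X
b + b ; X + X
b + b ; b + X
b + b ; b + c

[List [X [X b] + [X b]] ; [List [X [X b] + [X c]]]]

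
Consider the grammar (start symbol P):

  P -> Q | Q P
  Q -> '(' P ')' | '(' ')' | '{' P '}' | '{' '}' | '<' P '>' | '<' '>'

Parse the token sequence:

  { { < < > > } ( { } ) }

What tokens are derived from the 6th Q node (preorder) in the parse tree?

[P [Q { [P [Q { [P [Q < [P [Q < >]] >]] }] [P [Q ( [P [Q { }]] )]]] }]]

{ }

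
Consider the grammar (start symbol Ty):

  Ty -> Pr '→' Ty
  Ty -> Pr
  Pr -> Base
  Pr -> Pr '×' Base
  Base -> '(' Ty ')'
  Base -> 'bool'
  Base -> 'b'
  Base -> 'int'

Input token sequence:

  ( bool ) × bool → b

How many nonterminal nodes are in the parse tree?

11

[Ty [Pr [Pr [Base ( [Ty [Pr [Base bool]]] )]] × [Base bool]] → [Ty [Pr [Base b]]]]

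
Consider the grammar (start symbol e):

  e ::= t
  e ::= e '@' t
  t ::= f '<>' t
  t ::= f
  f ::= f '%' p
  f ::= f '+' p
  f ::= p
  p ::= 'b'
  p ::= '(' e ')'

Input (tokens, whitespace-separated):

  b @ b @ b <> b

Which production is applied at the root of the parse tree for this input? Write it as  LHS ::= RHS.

[e [e [e [t [f [p b]]]] @ [t [f [p b]]]] @ [t [f [p b]] <> [t [f [p b]]]]]

e ::= e '@' t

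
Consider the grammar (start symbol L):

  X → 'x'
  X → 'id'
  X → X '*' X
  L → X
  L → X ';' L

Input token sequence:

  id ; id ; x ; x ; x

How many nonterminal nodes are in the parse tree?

10

[L [X id] ; [L [X id] ; [L [X x] ; [L [X x] ; [L [X x]]]]]]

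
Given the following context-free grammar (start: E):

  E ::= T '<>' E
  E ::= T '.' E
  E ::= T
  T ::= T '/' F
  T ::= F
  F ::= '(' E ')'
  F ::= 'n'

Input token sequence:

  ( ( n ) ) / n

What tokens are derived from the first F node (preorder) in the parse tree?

( ( n ) )

[E [T [T [F ( [E [T [F ( [E [T [F n]]] )]]] )]] / [F n]]]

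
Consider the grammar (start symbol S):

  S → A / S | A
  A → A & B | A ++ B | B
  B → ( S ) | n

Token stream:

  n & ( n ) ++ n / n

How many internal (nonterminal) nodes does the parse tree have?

13

[S [A [A [A [B n]] & [B ( [S [A [B n]]] )]] ++ [B n]] / [S [A [B n]]]]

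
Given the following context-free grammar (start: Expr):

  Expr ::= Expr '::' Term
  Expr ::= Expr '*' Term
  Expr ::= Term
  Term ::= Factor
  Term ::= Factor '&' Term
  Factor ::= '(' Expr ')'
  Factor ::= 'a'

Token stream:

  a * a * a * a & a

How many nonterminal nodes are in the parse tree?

14

[Expr [Expr [Expr [Expr [Term [Factor a]]] * [Term [Factor a]]] * [Term [Factor a]]] * [Term [Factor a] & [Term [Factor a]]]]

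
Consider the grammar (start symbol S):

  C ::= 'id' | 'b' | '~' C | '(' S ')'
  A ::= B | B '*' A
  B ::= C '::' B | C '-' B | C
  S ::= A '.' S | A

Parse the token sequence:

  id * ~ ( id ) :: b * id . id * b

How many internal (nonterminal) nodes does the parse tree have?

24

[S [A [B [C id]] * [A [B [C ~ [C ( [S [A [B [C id]]]] )]] :: [B [C b]]] * [A [B [C id]]]]] . [S [A [B [C id]] * [A [B [C b]]]]]]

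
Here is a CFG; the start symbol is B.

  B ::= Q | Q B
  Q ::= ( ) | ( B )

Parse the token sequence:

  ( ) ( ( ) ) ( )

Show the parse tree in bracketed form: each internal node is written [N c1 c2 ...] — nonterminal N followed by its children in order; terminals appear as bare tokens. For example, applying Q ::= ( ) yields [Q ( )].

[B [Q ( )] [B [Q ( [B [Q ( )]] )] [B [Q ( )]]]]

B
Q B
( ) B
( ) Q B
( ) ( B ) B
( ) ( Q ) B
( ) ( ( ) ) B
( ) ( ( ) ) Q
( ) ( ( ) ) ( )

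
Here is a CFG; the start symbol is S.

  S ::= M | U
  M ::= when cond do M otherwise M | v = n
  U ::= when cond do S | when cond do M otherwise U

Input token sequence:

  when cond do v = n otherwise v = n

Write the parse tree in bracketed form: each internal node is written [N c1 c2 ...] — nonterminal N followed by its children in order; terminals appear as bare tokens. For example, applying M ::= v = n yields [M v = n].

[S [M when cond do [M v = n] otherwise [M v = n]]]

S
M
when cond do M otherwise M
when cond do v = n otherwise M
when cond do v = n otherwise v = n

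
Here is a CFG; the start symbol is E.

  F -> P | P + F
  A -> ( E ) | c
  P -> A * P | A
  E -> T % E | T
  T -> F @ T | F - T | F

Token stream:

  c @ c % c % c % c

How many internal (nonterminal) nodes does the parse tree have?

24

[E [T [F [P [A c]]] @ [T [F [P [A c]]]]] % [E [T [F [P [A c]]]] % [E [T [F [P [A c]]]] % [E [T [F [P [A c]]]]]]]]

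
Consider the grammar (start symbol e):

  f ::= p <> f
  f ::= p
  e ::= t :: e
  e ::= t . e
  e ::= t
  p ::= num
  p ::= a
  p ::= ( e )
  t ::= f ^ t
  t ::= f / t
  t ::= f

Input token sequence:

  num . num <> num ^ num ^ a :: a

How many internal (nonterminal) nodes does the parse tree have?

20

[e [t [f [p num]]] . [e [t [f [p num] <> [f [p num]]] ^ [t [f [p num]] ^ [t [f [p a]]]]] :: [e [t [f [p a]]]]]]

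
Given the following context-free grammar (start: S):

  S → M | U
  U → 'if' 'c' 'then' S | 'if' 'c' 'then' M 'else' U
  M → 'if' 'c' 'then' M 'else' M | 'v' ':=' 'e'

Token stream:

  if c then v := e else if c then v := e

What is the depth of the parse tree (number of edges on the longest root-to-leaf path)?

5

[S [U if c then [M v := e] else [U if c then [S [M v := e]]]]]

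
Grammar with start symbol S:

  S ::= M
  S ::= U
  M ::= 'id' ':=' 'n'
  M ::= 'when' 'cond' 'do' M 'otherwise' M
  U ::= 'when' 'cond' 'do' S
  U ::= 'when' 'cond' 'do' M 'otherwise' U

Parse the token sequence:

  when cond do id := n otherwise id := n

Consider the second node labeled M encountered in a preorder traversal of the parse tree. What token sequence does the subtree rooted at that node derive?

[S [M when cond do [M id := n] otherwise [M id := n]]]

id := n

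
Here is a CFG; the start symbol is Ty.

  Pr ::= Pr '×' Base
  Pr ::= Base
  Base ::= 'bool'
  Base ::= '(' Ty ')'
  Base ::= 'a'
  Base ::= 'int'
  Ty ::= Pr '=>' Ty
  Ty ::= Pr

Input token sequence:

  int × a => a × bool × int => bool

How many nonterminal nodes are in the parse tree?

15

[Ty [Pr [Pr [Base int]] × [Base a]] => [Ty [Pr [Pr [Pr [Base a]] × [Base bool]] × [Base int]] => [Ty [Pr [Base bool]]]]]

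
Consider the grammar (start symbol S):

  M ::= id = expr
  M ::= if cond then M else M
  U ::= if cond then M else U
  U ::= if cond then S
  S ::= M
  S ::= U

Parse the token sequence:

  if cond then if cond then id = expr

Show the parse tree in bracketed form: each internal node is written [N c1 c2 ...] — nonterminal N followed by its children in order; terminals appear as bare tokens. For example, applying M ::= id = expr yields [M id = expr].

[S [U if cond then [S [U if cond then [S [M id = expr]]]]]]

S
U
if cond then S
if cond then U
if cond then if cond then S
if cond then if cond then M
if cond then if cond then id = expr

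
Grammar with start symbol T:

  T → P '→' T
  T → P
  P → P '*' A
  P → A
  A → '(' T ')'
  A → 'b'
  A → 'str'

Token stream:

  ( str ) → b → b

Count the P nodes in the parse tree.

4

[T [P [A ( [T [P [A str]]] )]] → [T [P [A b]] → [T [P [A b]]]]]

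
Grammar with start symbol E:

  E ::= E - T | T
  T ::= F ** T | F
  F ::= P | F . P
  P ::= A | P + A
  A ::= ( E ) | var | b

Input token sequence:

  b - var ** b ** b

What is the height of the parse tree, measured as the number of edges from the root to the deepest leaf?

7

[E [E [T [F [P [A b]]]]] - [T [F [P [A var]]] ** [T [F [P [A b]]] ** [T [F [P [A b]]]]]]]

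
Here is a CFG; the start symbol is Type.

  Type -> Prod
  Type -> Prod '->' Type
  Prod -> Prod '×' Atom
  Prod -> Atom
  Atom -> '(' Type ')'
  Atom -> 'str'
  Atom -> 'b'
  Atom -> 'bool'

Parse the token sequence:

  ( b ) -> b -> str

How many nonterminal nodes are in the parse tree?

12

[Type [Prod [Atom ( [Type [Prod [Atom b]]] )]] -> [Type [Prod [Atom b]] -> [Type [Prod [Atom str]]]]]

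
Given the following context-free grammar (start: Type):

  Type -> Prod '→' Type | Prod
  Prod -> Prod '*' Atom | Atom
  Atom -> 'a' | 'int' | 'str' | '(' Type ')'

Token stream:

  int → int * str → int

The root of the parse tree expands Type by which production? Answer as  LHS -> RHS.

[Type [Prod [Atom int]] → [Type [Prod [Prod [Atom int]] * [Atom str]] → [Type [Prod [Atom int]]]]]

Type -> Prod '→' Type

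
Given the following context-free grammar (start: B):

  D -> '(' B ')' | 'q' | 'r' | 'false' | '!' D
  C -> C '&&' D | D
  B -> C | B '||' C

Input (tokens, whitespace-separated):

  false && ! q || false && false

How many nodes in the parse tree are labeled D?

[B [B [C [C [D false]] && [D ! [D q]]]] || [C [C [D false]] && [D false]]]

5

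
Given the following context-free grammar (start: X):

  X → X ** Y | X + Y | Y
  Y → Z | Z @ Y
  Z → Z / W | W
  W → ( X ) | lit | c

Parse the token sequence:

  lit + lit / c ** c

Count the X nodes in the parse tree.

[X [X [X [Y [Z [W lit]]]] + [Y [Z [Z [W lit]] / [W c]]]] ** [Y [Z [W c]]]]

3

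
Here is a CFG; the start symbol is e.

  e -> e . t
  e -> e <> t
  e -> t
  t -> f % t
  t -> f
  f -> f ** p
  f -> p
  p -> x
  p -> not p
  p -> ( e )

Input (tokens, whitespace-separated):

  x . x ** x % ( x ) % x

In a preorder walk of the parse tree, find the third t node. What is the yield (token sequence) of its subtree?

( x ) % x

[e [e [t [f [p x]]]] . [t [f [f [p x]] ** [p x]] % [t [f [p ( [e [t [f [p x]]]] )]] % [t [f [p x]]]]]]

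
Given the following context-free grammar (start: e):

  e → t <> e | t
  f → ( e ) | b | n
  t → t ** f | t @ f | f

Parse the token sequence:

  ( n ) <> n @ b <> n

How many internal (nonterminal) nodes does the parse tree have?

[e [t [f ( [e [t [f n]]] )]] <> [e [t [t [f n]] @ [f b]] <> [e [t [f n]]]]]

14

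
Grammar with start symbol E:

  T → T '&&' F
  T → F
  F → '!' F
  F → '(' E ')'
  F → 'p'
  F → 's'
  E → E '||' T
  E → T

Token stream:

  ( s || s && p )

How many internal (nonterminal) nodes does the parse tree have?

[E [T [F ( [E [E [T [F s]]] || [T [T [F s]] && [F p]]] )]]]

11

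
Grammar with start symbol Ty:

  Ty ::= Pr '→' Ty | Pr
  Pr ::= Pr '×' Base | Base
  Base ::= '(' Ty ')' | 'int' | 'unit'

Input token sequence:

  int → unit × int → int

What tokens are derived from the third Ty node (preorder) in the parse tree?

[Ty [Pr [Base int]] → [Ty [Pr [Pr [Base unit]] × [Base int]] → [Ty [Pr [Base int]]]]]

int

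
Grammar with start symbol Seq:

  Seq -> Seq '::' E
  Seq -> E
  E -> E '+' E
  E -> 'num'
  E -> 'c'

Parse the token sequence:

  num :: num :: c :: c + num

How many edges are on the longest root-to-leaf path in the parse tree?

5

[Seq [Seq [Seq [Seq [E num]] :: [E num]] :: [E c]] :: [E [E c] + [E num]]]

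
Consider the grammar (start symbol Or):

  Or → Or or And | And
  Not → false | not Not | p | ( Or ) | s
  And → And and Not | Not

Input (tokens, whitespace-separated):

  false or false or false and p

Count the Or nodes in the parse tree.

3

[Or [Or [Or [And [Not false]]] or [And [Not false]]] or [And [And [Not false]] and [Not p]]]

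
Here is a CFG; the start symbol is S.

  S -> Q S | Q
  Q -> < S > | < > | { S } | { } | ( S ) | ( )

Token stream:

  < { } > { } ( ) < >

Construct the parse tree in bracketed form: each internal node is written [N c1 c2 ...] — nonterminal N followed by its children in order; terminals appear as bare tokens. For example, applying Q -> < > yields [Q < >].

S
Q S
< S > S
< Q > S
< { } > S
< { } > Q S
< { } > { } S
< { } > { } Q S
< { } > { } ( ) S
< { } > { } ( ) Q
< { } > { } ( ) < >

[S [Q < [S [Q { }]] >] [S [Q { }] [S [Q ( )] [S [Q < >]]]]]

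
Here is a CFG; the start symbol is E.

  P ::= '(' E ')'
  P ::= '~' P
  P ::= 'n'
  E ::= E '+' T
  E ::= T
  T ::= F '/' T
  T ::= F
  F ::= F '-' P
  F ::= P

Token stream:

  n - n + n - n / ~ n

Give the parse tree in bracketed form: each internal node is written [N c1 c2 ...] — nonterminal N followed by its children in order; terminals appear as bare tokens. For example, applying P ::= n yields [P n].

E
E + T
T + T
F + T
F - P + T
P - P + T
n - P + T
n - n + T
n - n + F / T
n - n + F - P / T
n - n + P - P / T
n - n + n - P / T
n - n + n - n / T
n - n + n - n / F
n - n + n - n / P
n - n + n - n / ~ P
n - n + n - n / ~ n

[E [E [T [F [F [P n]] - [P n]]]] + [T [F [F [P n]] - [P n]] / [T [F [P ~ [P n]]]]]]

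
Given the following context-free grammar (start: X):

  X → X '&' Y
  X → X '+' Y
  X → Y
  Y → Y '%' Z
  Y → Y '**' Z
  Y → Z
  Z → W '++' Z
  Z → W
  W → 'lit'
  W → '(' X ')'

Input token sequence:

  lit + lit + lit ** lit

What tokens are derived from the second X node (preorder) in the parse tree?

lit + lit

[X [X [X [Y [Z [W lit]]]] + [Y [Z [W lit]]]] + [Y [Y [Z [W lit]]] ** [Z [W lit]]]]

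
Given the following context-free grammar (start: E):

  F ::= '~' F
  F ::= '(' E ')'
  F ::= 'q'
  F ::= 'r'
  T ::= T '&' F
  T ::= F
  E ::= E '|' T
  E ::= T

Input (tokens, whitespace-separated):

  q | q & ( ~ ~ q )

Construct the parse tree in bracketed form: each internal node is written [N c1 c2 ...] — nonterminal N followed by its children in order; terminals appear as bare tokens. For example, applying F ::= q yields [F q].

[E [E [T [F q]]] | [T [T [F q]] & [F ( [E [T [F ~ [F ~ [F q]]]]] )]]]

E
E | T
T | T
F | T
q | T
q | T & F
q | F & F
q | q & F
q | q & ( E )
q | q & ( T )
q | q & ( F )
q | q & ( ~ F )
q | q & ( ~ ~ F )
q | q & ( ~ ~ q )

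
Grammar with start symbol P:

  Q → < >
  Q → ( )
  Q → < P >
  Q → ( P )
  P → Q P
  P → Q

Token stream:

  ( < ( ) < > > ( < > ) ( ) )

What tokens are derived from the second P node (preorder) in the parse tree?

< ( ) < > > ( < > ) ( )

[P [Q ( [P [Q < [P [Q ( )] [P [Q < >]]] >] [P [Q ( [P [Q < >]] )] [P [Q ( )]]]] )]]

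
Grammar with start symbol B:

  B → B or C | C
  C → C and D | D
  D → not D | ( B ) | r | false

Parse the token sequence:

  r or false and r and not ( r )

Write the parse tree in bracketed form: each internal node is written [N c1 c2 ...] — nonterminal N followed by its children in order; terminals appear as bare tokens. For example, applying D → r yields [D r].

B
B or C
C or C
D or C
r or C
r or C and D
r or C and D and D
r or D and D and D
r or false and D and D
r or false and r and D
r or false and r and not D
r or false and r and not ( B )
r or false and r and not ( C )
r or false and r and not ( D )
r or false and r and not ( r )

[B [B [C [D r]]] or [C [C [C [D false]] and [D r]] and [D not [D ( [B [C [D r]]] )]]]]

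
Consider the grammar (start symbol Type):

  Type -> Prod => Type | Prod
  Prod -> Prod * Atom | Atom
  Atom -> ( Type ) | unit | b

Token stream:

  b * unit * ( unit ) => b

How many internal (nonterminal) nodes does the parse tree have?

13

[Type [Prod [Prod [Prod [Atom b]] * [Atom unit]] * [Atom ( [Type [Prod [Atom unit]]] )]] => [Type [Prod [Atom b]]]]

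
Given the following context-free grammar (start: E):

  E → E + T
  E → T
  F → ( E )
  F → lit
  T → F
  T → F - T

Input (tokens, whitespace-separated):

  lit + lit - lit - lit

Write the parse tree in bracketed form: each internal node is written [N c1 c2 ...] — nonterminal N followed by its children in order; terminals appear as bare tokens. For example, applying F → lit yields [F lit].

[E [E [T [F lit]]] + [T [F lit] - [T [F lit] - [T [F lit]]]]]

E
E + T
T + T
F + T
lit + T
lit + F - T
lit + lit - T
lit + lit - F - T
lit + lit - lit - T
lit + lit - lit - F
lit + lit - lit - lit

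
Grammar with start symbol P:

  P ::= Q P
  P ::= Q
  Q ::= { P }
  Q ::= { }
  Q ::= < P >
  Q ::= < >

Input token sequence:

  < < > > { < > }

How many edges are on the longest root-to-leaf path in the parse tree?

5

[P [Q < [P [Q < >]] >] [P [Q { [P [Q < >]] }]]]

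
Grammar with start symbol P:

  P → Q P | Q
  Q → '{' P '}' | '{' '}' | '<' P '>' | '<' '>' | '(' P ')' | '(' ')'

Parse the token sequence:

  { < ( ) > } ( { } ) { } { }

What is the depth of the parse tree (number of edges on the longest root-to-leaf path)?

6

[P [Q { [P [Q < [P [Q ( )]] >]] }] [P [Q ( [P [Q { }]] )] [P [Q { }] [P [Q { }]]]]]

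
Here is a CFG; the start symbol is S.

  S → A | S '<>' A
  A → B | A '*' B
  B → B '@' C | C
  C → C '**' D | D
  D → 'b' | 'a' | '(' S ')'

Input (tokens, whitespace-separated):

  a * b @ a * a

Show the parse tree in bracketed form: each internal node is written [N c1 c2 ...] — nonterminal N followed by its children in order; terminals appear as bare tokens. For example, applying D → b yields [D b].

[S [A [A [A [B [C [D a]]]] * [B [B [C [D b]]] @ [C [D a]]]] * [B [C [D a]]]]]

S
A
A * B
A * B * B
B * B * B
C * B * B
D * B * B
a * B * B
a * B @ C * B
a * C @ C * B
a * D @ C * B
a * b @ C * B
a * b @ D * B
a * b @ a * B
a * b @ a * C
a * b @ a * D
a * b @ a * a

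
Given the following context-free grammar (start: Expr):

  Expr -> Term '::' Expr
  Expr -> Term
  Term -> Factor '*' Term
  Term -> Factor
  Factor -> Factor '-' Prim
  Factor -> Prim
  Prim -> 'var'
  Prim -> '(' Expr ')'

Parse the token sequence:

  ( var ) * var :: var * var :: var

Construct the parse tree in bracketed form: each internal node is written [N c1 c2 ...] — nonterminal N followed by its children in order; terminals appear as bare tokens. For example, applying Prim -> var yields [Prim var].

[Expr [Term [Factor [Prim ( [Expr [Term [Factor [Prim var]]]] )]] * [Term [Factor [Prim var]]]] :: [Expr [Term [Factor [Prim var]] * [Term [Factor [Prim var]]]] :: [Expr [Term [Factor [Prim var]]]]]]

Expr
Term :: Expr
Factor * Term :: Expr
Prim * Term :: Expr
( Expr ) * Term :: Expr
( Term ) * Term :: Expr
( Factor ) * Term :: Expr
( Prim ) * Term :: Expr
( var ) * Term :: Expr
( var ) * Factor :: Expr
( var ) * Prim :: Expr
( var ) * var :: Expr
( var ) * var :: Term :: Expr
( var ) * var :: Factor * Term :: Expr
( var ) * var :: Prim * Term :: Expr
( var ) * var :: var * Term :: Expr
( var ) * var :: var * Factor :: Expr
( var ) * var :: var * Prim :: Expr
( var ) * var :: var * var :: Expr
( var ) * var :: var * var :: Term
( var ) * var :: var * var :: Factor
( var ) * var :: var * var :: Prim
( var ) * var :: var * var :: var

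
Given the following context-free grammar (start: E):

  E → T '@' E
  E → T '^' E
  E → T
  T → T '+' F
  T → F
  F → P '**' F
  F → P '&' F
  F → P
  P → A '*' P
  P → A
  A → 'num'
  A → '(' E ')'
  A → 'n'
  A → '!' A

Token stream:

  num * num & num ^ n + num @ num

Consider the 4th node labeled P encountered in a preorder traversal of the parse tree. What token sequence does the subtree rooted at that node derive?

[E [T [F [P [A num] * [P [A num]]] & [F [P [A num]]]]] ^ [E [T [T [F [P [A n]]]] + [F [P [A num]]]] @ [E [T [F [P [A num]]]]]]]

n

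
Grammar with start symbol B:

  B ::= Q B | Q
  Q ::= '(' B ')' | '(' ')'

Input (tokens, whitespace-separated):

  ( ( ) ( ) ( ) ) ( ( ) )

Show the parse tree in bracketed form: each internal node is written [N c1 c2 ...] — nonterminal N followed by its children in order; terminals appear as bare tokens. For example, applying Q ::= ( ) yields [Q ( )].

B
Q B
( B ) B
( Q B ) B
( ( ) B ) B
( ( ) Q B ) B
( ( ) ( ) B ) B
( ( ) ( ) Q ) B
( ( ) ( ) ( ) ) B
( ( ) ( ) ( ) ) Q
( ( ) ( ) ( ) ) ( B )
( ( ) ( ) ( ) ) ( Q )
( ( ) ( ) ( ) ) ( ( ) )

[B [Q ( [B [Q ( )] [B [Q ( )] [B [Q ( )]]]] )] [B [Q ( [B [Q ( )]] )]]]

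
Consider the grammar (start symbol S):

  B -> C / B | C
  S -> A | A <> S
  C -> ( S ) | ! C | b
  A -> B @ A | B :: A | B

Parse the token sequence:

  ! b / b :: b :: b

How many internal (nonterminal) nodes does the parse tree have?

[S [A [B [C ! [C b]] / [B [C b]]] :: [A [B [C b]] :: [A [B [C b]]]]]]

13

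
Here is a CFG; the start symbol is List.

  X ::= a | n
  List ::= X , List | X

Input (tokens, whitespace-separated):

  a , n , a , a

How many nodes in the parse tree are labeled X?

4

[List [X a] , [List [X n] , [List [X a] , [List [X a]]]]]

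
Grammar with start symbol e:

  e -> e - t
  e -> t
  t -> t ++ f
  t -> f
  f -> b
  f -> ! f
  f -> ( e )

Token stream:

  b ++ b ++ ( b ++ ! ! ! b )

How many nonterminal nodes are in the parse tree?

15

[e [t [t [t [f b]] ++ [f b]] ++ [f ( [e [t [t [f b]] ++ [f ! [f ! [f ! [f b]]]]]] )]]]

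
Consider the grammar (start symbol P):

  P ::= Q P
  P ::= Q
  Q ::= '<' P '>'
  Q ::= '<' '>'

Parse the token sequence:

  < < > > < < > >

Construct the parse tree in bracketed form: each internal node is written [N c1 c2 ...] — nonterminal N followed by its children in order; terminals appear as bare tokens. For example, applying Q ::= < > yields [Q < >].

[P [Q < [P [Q < >]] >] [P [Q < [P [Q < >]] >]]]

P
Q P
< P > P
< Q > P
< < > > P
< < > > Q
< < > > < P >
< < > > < Q >
< < > > < < > >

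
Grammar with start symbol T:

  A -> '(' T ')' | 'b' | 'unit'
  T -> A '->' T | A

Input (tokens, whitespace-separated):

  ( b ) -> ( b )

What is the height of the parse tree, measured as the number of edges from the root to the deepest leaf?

5

[T [A ( [T [A b]] )] -> [T [A ( [T [A b]] )]]]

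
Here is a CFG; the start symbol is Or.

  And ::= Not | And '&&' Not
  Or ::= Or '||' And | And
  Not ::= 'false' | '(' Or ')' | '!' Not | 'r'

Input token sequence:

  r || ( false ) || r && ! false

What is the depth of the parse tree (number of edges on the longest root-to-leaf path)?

7

[Or [Or [Or [And [Not r]]] || [And [Not ( [Or [And [Not false]]] )]]] || [And [And [Not r]] && [Not ! [Not false]]]]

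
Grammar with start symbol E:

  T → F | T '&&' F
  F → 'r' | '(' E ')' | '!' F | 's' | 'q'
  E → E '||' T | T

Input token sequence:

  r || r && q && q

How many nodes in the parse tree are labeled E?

2

[E [E [T [F r]]] || [T [T [T [F r]] && [F q]] && [F q]]]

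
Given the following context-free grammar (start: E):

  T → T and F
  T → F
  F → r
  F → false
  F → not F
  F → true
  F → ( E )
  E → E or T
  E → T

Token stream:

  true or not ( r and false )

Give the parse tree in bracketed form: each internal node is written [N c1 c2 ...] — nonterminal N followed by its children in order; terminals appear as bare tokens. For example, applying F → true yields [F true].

[E [E [T [F true]]] or [T [F not [F ( [E [T [T [F r]] and [F false]]] )]]]]

E
E or T
T or T
F or T
true or T
true or F
true or not F
true or not ( E )
true or not ( T )
true or not ( T and F )
true or not ( F and F )
true or not ( r and F )
true or not ( r and false )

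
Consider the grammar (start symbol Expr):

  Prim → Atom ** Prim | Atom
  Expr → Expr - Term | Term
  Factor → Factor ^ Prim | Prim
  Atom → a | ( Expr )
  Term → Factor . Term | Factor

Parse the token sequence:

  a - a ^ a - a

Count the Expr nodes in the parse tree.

[Expr [Expr [Expr [Term [Factor [Prim [Atom a]]]]] - [Term [Factor [Factor [Prim [Atom a]]] ^ [Prim [Atom a]]]]] - [Term [Factor [Prim [Atom a]]]]]

3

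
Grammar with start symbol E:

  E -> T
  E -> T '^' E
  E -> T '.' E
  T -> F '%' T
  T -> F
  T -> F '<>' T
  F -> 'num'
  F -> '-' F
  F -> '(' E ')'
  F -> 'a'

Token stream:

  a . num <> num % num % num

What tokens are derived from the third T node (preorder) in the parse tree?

num % num % num

[E [T [F a]] . [E [T [F num] <> [T [F num] % [T [F num] % [T [F num]]]]]]]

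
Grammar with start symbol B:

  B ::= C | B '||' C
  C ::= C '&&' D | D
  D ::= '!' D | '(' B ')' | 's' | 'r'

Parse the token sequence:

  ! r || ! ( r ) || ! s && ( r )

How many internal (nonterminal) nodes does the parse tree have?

20

[B [B [B [C [D ! [D r]]]] || [C [D ! [D ( [B [C [D r]]] )]]]] || [C [C [D ! [D s]]] && [D ( [B [C [D r]]] )]]]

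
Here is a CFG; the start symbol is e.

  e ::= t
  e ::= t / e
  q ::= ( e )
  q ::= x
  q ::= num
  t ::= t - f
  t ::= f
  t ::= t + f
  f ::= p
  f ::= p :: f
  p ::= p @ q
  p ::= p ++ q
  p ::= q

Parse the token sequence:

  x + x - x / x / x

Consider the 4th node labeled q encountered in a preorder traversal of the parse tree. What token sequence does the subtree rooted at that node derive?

x

[e [t [t [t [f [p [q x]]]] + [f [p [q x]]]] - [f [p [q x]]]] / [e [t [f [p [q x]]]] / [e [t [f [p [q x]]]]]]]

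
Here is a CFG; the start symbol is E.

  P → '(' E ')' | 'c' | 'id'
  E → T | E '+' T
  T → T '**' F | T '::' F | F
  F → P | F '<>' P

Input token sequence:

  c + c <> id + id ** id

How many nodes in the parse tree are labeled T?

4

[E [E [E [T [F [P c]]]] + [T [F [F [P c]] <> [P id]]]] + [T [T [F [P id]]] ** [F [P id]]]]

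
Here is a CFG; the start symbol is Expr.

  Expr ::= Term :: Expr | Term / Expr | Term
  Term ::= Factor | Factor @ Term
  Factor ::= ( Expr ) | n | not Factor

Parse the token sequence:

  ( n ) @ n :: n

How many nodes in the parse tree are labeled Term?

[Expr [Term [Factor ( [Expr [Term [Factor n]]] )] @ [Term [Factor n]]] :: [Expr [Term [Factor n]]]]

4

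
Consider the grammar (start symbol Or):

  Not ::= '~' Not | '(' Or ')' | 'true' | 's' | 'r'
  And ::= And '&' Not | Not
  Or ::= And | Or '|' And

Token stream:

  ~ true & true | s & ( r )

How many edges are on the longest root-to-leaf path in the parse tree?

[Or [Or [And [And [Not ~ [Not true]]] & [Not true]]] | [And [And [Not s]] & [Not ( [Or [And [Not r]]] )]]]

6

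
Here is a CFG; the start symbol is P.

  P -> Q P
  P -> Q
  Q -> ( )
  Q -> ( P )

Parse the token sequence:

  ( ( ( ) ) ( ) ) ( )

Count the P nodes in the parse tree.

[P [Q ( [P [Q ( [P [Q ( )]] )] [P [Q ( )]]] )] [P [Q ( )]]]

5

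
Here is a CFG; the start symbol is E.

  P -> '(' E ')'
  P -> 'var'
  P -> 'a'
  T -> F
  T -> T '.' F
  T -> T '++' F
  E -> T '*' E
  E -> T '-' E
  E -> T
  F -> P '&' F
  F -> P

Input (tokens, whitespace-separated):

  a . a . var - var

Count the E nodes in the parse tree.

[E [T [T [T [F [P a]]] . [F [P a]]] . [F [P var]]] - [E [T [F [P var]]]]]

2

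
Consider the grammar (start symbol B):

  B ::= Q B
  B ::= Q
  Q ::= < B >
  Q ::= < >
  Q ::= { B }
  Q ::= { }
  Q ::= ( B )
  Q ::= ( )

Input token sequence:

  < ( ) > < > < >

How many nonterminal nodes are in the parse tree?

8

[B [Q < [B [Q ( )]] >] [B [Q < >] [B [Q < >]]]]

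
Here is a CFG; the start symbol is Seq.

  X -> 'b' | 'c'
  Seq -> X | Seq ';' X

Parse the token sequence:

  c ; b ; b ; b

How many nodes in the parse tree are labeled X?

[Seq [Seq [Seq [Seq [X c]] ; [X b]] ; [X b]] ; [X b]]

4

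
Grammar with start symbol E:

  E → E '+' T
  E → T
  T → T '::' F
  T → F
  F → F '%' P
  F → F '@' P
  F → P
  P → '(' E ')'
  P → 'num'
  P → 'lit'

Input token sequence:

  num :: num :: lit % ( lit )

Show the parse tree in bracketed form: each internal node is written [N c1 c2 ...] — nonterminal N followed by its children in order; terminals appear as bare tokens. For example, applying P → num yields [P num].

E
T
T :: F
T :: F :: F
F :: F :: F
P :: F :: F
num :: F :: F
num :: P :: F
num :: num :: F
num :: num :: F % P
num :: num :: P % P
num :: num :: lit % P
num :: num :: lit % ( E )
num :: num :: lit % ( T )
num :: num :: lit % ( F )
num :: num :: lit % ( P )
num :: num :: lit % ( lit )

[E [T [T [T [F [P num]]] :: [F [P num]]] :: [F [F [P lit]] % [P ( [E [T [F [P lit]]]] )]]]]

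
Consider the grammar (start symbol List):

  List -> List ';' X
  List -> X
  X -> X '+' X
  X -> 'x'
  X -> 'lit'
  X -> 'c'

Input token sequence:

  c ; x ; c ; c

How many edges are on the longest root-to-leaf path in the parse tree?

[List [List [List [List [X c]] ; [X x]] ; [X c]] ; [X c]]

5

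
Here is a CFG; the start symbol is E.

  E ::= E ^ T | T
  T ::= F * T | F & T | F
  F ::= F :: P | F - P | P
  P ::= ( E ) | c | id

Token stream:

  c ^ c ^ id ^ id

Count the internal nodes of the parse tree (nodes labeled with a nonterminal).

[E [E [E [E [T [F [P c]]]] ^ [T [F [P c]]]] ^ [T [F [P id]]]] ^ [T [F [P id]]]]

16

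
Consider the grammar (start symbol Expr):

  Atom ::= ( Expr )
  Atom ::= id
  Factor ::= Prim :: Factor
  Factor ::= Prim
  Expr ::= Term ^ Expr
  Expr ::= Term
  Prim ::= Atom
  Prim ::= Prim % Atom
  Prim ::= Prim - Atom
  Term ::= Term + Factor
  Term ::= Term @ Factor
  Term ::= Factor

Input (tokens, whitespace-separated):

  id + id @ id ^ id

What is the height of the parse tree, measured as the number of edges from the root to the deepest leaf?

7

[Expr [Term [Term [Term [Factor [Prim [Atom id]]]] + [Factor [Prim [Atom id]]]] @ [Factor [Prim [Atom id]]]] ^ [Expr [Term [Factor [Prim [Atom id]]]]]]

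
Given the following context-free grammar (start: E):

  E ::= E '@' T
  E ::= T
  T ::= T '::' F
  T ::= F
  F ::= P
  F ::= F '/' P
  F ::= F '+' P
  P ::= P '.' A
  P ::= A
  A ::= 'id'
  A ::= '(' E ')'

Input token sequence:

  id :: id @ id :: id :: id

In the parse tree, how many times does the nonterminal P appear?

5

[E [E [T [T [F [P [A id]]]] :: [F [P [A id]]]]] @ [T [T [T [F [P [A id]]]] :: [F [P [A id]]]] :: [F [P [A id]]]]]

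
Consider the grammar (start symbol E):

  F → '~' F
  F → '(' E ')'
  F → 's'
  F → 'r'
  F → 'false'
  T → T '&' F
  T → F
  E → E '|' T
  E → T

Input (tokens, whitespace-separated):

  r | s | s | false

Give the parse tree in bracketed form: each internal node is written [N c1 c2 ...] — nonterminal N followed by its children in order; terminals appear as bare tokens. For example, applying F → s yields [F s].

E
E | T
E | T | T
E | T | T | T
T | T | T | T
F | T | T | T
r | T | T | T
r | F | T | T
r | s | T | T
r | s | F | T
r | s | s | T
r | s | s | F
r | s | s | false

[E [E [E [E [T [F r]]] | [T [F s]]] | [T [F s]]] | [T [F false]]]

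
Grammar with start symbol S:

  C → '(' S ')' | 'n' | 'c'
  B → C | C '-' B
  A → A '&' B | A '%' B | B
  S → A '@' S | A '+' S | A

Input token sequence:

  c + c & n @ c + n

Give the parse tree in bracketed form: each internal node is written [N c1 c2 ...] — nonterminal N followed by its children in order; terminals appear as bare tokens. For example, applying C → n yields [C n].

S
A + S
B + S
C + S
c + S
c + A @ S
c + A & B @ S
c + B & B @ S
c + C & B @ S
c + c & B @ S
c + c & C @ S
c + c & n @ S
c + c & n @ A + S
c + c & n @ B + S
c + c & n @ C + S
c + c & n @ c + S
c + c & n @ c + A
c + c & n @ c + B
c + c & n @ c + C
c + c & n @ c + n

[S [A [B [C c]]] + [S [A [A [B [C c]]] & [B [C n]]] @ [S [A [B [C c]]] + [S [A [B [C n]]]]]]]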